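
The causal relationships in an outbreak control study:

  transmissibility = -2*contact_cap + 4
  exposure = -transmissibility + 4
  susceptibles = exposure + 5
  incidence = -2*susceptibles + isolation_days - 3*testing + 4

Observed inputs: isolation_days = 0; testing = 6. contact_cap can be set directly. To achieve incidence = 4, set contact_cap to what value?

contact_cap = -7

Substituting into the exposure equation gives exposure = 2*contact_cap.
So susceptibles = 2*contact_cap + 5.
Substituting into the incidence equation gives incidence = -4*contact_cap - 24.
Solve -4*contact_cap - 24 = 4: contact_cap = (4 + 24) / -4 = -7.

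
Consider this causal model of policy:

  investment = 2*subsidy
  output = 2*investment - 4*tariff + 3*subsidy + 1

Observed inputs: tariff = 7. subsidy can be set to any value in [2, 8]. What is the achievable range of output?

Substituting into the output equation gives output = 7*subsidy - 27.
Linear in subsidy, so extremes are at the endpoints: subsidy = 2 gives output = -13; subsidy = 8 gives output = 29.

-13 to 29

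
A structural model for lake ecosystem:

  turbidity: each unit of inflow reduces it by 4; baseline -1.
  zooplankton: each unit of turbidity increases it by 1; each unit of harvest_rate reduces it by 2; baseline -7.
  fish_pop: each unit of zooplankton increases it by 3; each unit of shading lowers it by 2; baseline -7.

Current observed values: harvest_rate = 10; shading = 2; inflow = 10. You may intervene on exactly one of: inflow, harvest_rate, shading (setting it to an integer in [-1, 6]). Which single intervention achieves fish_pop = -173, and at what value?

set harvest_rate = 3

Intervening on inflow: fish_pop = -12*inflow - 95. Reaching -173 requires inflow = 13/2, not an integer.
Intervening on harvest_rate: with other inputs at their observed values, fish_pop = -6*harvest_rate - 155. Solving for -173 gives harvest_rate = 3, within [-1, 6].
Intervening on shading: fish_pop = -2*shading - 211. Reaching -173 requires shading = -19, outside [-1, 6].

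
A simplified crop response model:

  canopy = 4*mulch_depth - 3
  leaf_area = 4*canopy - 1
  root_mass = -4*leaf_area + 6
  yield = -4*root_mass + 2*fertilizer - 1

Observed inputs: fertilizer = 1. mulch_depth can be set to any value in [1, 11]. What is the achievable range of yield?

Substituting into the leaf_area equation gives leaf_area = 16*mulch_depth - 13.
Substituting into the root_mass equation gives root_mass = -64*mulch_depth + 58.
Substituting into the yield equation gives yield = 256*mulch_depth - 231.
Linear in mulch_depth, so extremes are at the endpoints: mulch_depth = 1 gives yield = 25; mulch_depth = 11 gives yield = 2585.

25 to 2585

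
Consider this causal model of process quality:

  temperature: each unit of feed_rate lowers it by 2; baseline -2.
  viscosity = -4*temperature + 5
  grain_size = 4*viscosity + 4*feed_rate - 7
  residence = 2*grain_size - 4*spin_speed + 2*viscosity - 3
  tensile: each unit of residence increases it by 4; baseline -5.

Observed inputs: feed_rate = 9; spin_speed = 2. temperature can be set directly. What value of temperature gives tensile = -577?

temperature = 6

Intervening on temperature fixes its value directly, overriding its dependence on feed_rate.
Substituting into the grain_size equation gives grain_size = -16*temperature + 49.
residence becomes -40*temperature + 97.
This gives tensile = -160*temperature + 383.
Solve -160*temperature + 383 = -577: temperature = (-577 - 383) / -160 = 6.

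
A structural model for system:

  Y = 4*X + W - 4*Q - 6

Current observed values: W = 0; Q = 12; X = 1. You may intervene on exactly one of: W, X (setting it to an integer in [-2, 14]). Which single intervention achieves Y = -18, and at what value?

set X = 9

Intervening on W: Y = W - 50. Reaching -18 requires W = 32, outside [-2, 14].
Intervening on X: with other inputs at their observed values, Y = 4*X - 54. Solving for -18 gives X = 9, within [-2, 14].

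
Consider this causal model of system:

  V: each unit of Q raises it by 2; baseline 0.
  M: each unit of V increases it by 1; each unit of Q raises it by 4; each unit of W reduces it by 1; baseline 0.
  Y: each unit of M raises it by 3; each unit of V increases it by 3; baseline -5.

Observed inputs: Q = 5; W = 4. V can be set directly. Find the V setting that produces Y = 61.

Intervening on V fixes its value directly, overriding its dependence on Q.
Substituting into the M equation gives M = V + 16.
Substituting into the Y equation gives Y = 6*V + 43.
Solve 6*V + 43 = 61: V = (61 - 43) / 6 = 3.

V = 3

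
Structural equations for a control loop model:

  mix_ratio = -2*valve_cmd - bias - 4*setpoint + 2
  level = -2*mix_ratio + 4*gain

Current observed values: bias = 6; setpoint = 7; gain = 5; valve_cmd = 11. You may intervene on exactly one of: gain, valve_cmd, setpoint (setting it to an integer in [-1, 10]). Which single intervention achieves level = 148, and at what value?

Intervening on gain: with other inputs at their observed values, level = 4*gain + 108. Solving for 148 gives gain = 10, within [-1, 10].
Intervening on valve_cmd: level = 4*valve_cmd + 84. Reaching 148 requires valve_cmd = 16, outside [-1, 10].
Intervening on setpoint: level = 8*setpoint + 72. Reaching 148 requires setpoint = 19/2, not an integer.

set gain = 10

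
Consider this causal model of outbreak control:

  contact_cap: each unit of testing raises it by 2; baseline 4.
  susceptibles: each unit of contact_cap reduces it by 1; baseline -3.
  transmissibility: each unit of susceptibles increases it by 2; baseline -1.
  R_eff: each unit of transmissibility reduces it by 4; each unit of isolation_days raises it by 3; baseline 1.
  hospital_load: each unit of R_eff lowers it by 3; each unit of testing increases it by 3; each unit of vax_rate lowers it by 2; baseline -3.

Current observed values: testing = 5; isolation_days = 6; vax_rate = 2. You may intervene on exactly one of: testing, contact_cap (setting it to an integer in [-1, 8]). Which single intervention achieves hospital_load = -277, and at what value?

set contact_cap = 6

Intervening on testing: hospital_load = -45*testing - 244. Reaching -277 requires testing = 11/15, not an integer.
Intervening on contact_cap: with other inputs at their observed values, hospital_load = -24*contact_cap - 133. Solving for -277 gives contact_cap = 6, within [-1, 8].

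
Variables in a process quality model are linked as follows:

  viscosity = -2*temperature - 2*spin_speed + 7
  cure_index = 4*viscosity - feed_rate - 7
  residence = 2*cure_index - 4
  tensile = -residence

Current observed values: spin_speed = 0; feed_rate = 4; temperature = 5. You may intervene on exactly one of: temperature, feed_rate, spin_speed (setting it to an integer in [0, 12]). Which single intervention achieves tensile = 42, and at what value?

Intervening on temperature: tensile = 16*temperature - 30. Reaching 42 requires temperature = 9/2, not an integer.
Intervening on feed_rate: with other inputs at their observed values, tensile = 2*feed_rate + 42. Solving for 42 gives feed_rate = 0, within [0, 12].
Intervening on spin_speed: tensile = 16*spin_speed + 50. Reaching 42 requires spin_speed = -1/2, not an integer.

set feed_rate = 0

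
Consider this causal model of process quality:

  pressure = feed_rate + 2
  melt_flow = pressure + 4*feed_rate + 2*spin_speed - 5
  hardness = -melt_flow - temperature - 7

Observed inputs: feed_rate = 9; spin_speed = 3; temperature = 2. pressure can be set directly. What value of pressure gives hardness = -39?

pressure = -7

Intervening on pressure fixes its value directly, overriding its dependence on feed_rate.
Substituting into the melt_flow equation gives melt_flow = pressure + 37.
Substituting into the hardness equation gives hardness = -pressure - 46.
Solve -pressure - 46 = -39: pressure = (-39 + 46) / -1 = -7.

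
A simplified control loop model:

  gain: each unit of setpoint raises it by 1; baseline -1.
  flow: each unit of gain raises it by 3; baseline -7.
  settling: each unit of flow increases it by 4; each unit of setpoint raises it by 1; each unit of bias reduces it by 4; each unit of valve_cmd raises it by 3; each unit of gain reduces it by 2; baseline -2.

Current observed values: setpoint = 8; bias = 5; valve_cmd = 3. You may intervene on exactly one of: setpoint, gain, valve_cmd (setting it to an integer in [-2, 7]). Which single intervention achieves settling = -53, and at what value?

Intervening on setpoint: settling = 11*setpoint - 51. Reaching -53 requires setpoint = -2/11, not an integer.
Intervening on gain: with other inputs at their observed values, settling = 10*gain - 33. Solving for -53 gives gain = -2, within [-2, 7].
Intervening on valve_cmd: settling = 3*valve_cmd + 28. Reaching -53 requires valve_cmd = -27, outside [-2, 7].

set gain = -2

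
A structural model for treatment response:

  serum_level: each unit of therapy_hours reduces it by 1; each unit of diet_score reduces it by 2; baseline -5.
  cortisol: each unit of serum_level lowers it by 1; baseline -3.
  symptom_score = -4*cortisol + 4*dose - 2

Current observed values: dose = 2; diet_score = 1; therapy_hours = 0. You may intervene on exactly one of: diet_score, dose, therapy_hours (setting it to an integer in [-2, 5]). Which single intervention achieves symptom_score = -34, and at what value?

set diet_score = 4

Intervening on diet_score: with other inputs at their observed values, symptom_score = -8*diet_score - 2. Solving for -34 gives diet_score = 4, within [-2, 5].
Intervening on dose: symptom_score = 4*dose - 18. Reaching -34 requires dose = -4, outside [-2, 5].
Intervening on therapy_hours: symptom_score = -4*therapy_hours - 10. Reaching -34 requires therapy_hours = 6, outside [-2, 5].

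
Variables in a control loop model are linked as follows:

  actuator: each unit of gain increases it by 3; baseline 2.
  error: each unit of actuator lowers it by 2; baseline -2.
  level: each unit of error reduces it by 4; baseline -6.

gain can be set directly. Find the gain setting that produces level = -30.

Substituting into the error equation gives error = -6*gain - 6.
This gives level = 24*gain + 18.
Solve 24*gain + 18 = -30: gain = (-30 - 18) / 24 = -2.

gain = -2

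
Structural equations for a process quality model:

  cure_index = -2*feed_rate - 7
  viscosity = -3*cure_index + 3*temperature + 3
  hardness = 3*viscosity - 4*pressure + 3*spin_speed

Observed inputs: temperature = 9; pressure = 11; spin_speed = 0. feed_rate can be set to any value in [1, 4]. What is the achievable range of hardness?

127 to 181

Substituting into the viscosity equation gives viscosity = 6*feed_rate + 51.
So hardness = 18*feed_rate + 109.
Linear in feed_rate, so extremes are at the endpoints: feed_rate = 1 gives hardness = 127; feed_rate = 4 gives hardness = 181.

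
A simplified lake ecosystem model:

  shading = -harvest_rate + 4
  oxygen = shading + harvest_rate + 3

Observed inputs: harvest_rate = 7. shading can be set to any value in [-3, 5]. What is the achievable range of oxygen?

7 to 15

Intervening on shading fixes its value directly, overriding its dependence on harvest_rate.
Substituting into the oxygen equation gives oxygen = shading + 10.
Linear in shading, so extremes are at the endpoints: shading = -3 gives oxygen = 7; shading = 5 gives oxygen = 15.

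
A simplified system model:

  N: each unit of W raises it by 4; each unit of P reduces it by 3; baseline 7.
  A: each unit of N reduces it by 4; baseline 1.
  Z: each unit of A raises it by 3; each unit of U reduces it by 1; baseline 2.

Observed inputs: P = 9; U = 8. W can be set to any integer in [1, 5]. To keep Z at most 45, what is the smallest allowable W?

W = 4

Substituting into the N equation gives N = 4*W - 20.
A becomes -16*W + 81.
Z becomes -48*W + 237.
Require -48*W + 237 ≤ 45, so W ≥ 4.
The smallest integer in [1, 5] satisfying this is 4.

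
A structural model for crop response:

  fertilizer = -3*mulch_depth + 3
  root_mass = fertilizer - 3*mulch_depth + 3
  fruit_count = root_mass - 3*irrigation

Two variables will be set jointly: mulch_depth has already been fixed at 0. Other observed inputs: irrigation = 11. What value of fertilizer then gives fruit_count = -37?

With mulch_depth held at 0:
Intervening on fertilizer fixes its value directly, overriding its dependence on mulch_depth.
Substituting into the root_mass equation gives root_mass = fertilizer + 3.
Substituting into the fruit_count equation gives fruit_count = fertilizer - 30.
Solve fertilizer - 30 = -37: fertilizer = (-37 + 30) / 1 = -7.

fertilizer = -7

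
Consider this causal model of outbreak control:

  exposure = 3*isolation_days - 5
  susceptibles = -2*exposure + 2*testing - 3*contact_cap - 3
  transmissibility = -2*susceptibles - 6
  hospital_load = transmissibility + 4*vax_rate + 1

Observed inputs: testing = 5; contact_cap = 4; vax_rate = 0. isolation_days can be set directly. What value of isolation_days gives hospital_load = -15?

Substituting into the susceptibles equation gives susceptibles = -6*isolation_days + 5.
transmissibility becomes 12*isolation_days - 16.
Substituting into the hospital_load equation gives hospital_load = 12*isolation_days - 15.
Solve 12*isolation_days - 15 = -15: isolation_days = (-15 + 15) / 12 = 0.

isolation_days = 0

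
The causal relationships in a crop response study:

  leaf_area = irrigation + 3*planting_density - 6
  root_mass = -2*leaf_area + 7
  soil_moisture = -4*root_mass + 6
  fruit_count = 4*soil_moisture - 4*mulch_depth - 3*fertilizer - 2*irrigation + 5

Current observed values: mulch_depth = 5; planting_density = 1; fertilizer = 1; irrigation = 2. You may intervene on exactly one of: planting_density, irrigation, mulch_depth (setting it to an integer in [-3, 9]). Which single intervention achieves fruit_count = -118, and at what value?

set mulch_depth = -1

Intervening on planting_density: fruit_count = 96*planting_density - 238. Reaching -118 requires planting_density = 5/4, not an integer.
Intervening on irrigation: fruit_count = 30*irrigation - 202. Reaching -118 requires irrigation = 14/5, not an integer.
Intervening on mulch_depth: with other inputs at their observed values, fruit_count = -4*mulch_depth - 122. Solving for -118 gives mulch_depth = -1, within [-3, 9].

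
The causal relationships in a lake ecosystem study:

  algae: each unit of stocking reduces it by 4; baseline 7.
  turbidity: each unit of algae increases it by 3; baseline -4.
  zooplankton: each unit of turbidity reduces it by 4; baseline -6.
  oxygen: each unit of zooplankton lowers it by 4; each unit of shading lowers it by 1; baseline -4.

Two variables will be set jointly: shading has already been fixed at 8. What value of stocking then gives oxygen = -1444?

With shading held at 8:
Substituting into the turbidity equation gives turbidity = -12*stocking + 17.
Substituting into the zooplankton equation gives zooplankton = 48*stocking - 74.
Substituting into the oxygen equation gives oxygen = -192*stocking + 284.
Solve -192*stocking + 284 = -1444: stocking = (-1444 - 284) / -192 = 9.

stocking = 9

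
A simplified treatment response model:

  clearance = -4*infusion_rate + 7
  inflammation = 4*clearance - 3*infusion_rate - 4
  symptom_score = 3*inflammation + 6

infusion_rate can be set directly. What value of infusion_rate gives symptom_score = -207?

infusion_rate = 5

Substituting into the inflammation equation gives inflammation = -19*infusion_rate + 24.
Substituting into the symptom_score equation gives symptom_score = -57*infusion_rate + 78.
Solve -57*infusion_rate + 78 = -207: infusion_rate = (-207 - 78) / -57 = 5.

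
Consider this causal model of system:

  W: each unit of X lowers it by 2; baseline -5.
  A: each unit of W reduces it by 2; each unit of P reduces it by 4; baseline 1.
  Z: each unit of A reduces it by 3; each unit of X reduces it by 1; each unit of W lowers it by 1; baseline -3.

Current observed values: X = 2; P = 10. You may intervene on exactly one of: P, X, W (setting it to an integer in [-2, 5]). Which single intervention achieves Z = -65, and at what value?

Intervening on P: with other inputs at their observed values, Z = 12*P - 53. Solving for -65 gives P = -1, within [-2, 5].
Intervening on X: Z = -11*X + 89. Reaching -65 requires X = 14, outside [-2, 5].
Intervening on W: Z = 5*W + 112. Reaching -65 requires W = -177/5, not an integer.

set P = -1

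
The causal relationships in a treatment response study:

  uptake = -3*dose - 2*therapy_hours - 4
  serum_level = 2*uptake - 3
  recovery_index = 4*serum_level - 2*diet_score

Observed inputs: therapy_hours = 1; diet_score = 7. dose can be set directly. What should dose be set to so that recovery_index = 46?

Substituting into the uptake equation gives uptake = -3*dose - 6.
Substituting into the serum_level equation gives serum_level = -6*dose - 15.
Substituting into the recovery_index equation gives recovery_index = -24*dose - 74.
Solve -24*dose - 74 = 46: dose = (46 + 74) / -24 = -5.

dose = -5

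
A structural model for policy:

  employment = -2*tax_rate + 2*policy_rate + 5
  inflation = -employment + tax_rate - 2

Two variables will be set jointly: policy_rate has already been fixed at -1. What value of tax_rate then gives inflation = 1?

tax_rate = 2

With policy_rate held at -1:
Substituting into the employment equation gives employment = -2*tax_rate + 3.
Substituting into the inflation equation gives inflation = 3*tax_rate - 5.
Solve 3*tax_rate - 5 = 1: tax_rate = (1 + 5) / 3 = 2.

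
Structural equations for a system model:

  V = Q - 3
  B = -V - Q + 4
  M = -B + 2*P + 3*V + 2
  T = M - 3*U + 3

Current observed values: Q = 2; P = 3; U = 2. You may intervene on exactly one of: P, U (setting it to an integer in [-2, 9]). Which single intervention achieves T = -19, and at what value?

set U = 8

Intervening on P: T = 2*P - 7. Reaching -19 requires P = -6, outside [-2, 9].
Intervening on U: with other inputs at their observed values, T = -3*U + 5. Solving for -19 gives U = 8, within [-2, 9].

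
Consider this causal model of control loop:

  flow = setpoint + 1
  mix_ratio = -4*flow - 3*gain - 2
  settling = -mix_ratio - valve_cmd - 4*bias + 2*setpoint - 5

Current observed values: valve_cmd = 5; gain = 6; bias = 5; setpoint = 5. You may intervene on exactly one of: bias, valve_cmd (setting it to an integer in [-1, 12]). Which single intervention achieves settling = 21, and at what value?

Intervening on bias: settling = -4*bias + 44. Reaching 21 requires bias = 23/4, not an integer.
Intervening on valve_cmd: with other inputs at their observed values, settling = -valve_cmd + 29. Solving for 21 gives valve_cmd = 8, within [-1, 12].

set valve_cmd = 8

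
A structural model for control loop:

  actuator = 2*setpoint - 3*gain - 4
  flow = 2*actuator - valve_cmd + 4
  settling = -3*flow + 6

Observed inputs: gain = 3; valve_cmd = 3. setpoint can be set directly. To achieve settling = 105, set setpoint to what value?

Substituting into the actuator equation gives actuator = 2*setpoint - 13.
This gives flow = 4*setpoint - 25.
This gives settling = -12*setpoint + 81.
Solve -12*setpoint + 81 = 105: setpoint = (105 - 81) / -12 = -2.

setpoint = -2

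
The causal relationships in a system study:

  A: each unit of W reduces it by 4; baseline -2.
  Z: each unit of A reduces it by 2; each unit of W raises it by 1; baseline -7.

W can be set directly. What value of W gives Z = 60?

Substituting into the Z equation gives Z = 9*W - 3.
Solve 9*W - 3 = 60: W = (60 + 3) / 9 = 7.

W = 7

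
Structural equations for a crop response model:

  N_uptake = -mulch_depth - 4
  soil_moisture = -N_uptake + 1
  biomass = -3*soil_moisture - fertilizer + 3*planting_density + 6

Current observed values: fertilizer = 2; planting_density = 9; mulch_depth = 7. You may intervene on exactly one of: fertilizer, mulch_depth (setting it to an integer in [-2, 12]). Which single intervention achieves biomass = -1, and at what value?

Intervening on fertilizer: with other inputs at their observed values, biomass = -fertilizer - 3. Solving for -1 gives fertilizer = -2, within [-2, 12].
Intervening on mulch_depth: biomass = -3*mulch_depth + 16. Reaching -1 requires mulch_depth = 17/3, not an integer.

set fertilizer = -2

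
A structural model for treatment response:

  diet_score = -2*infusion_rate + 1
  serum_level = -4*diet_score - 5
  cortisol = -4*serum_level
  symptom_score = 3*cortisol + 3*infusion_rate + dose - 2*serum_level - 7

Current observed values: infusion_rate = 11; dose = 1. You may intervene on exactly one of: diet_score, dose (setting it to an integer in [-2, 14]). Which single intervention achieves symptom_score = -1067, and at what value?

set dose = 13

Intervening on diet_score: symptom_score = 56*diet_score + 97. Reaching -1067 requires diet_score = -291/14, not an integer.
Intervening on dose: with other inputs at their observed values, symptom_score = dose - 1080. Solving for -1067 gives dose = 13, within [-2, 14].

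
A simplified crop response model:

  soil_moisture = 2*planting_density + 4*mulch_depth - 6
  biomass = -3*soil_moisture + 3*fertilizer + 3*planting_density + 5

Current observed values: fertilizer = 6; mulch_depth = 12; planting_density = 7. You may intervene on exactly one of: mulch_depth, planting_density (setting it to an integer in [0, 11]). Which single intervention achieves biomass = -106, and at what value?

Intervening on mulch_depth: biomass = -12*mulch_depth + 20. Reaching -106 requires mulch_depth = 21/2, not an integer.
Intervening on planting_density: with other inputs at their observed values, biomass = -3*planting_density - 103. Solving for -106 gives planting_density = 1, within [0, 11].

set planting_density = 1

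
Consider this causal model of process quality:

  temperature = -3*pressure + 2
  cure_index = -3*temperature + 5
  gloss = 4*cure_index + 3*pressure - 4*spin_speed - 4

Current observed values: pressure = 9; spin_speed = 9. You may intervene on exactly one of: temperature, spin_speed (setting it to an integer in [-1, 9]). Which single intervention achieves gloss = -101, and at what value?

set temperature = 9

Intervening on temperature: with other inputs at their observed values, gloss = -12*temperature + 7. Solving for -101 gives temperature = 9, within [-1, 9].
Intervening on spin_speed: gloss = -4*spin_speed + 343. Reaching -101 requires spin_speed = 111, outside [-1, 9].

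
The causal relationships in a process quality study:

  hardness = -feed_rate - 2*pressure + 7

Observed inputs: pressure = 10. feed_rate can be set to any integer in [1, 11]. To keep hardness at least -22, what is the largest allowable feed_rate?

Substituting into the hardness equation gives hardness = -feed_rate - 13.
Require -feed_rate - 13 ≥ -22, so feed_rate ≤ 9.
The largest integer in [1, 11] satisfying this is 9.

feed_rate = 9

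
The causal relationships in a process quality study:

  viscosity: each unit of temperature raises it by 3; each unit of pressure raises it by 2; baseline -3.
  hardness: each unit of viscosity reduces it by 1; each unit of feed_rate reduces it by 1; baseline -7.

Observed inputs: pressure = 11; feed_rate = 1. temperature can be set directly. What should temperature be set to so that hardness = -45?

Substituting into the viscosity equation gives viscosity = 3*temperature + 19.
This gives hardness = -3*temperature - 27.
Solve -3*temperature - 27 = -45: temperature = (-45 + 27) / -3 = 6.

temperature = 6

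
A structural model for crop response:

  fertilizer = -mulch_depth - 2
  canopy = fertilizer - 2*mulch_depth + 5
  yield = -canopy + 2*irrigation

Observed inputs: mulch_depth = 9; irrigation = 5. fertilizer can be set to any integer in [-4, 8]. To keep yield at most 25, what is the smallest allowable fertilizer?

Intervening on fertilizer fixes its value directly, overriding its dependence on mulch_depth.
Substituting into the canopy equation gives canopy = fertilizer - 13.
This gives yield = -fertilizer + 23.
Require -fertilizer + 23 ≤ 25, so fertilizer ≥ -2.
The smallest integer in [-4, 8] satisfying this is -2.

fertilizer = -2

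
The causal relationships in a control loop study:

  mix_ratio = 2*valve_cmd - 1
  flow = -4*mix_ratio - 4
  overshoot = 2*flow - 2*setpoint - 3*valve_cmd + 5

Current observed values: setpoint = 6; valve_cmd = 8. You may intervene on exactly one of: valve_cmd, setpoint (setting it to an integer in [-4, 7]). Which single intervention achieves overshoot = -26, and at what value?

Intervening on valve_cmd: with other inputs at their observed values, overshoot = -19*valve_cmd - 7. Solving for -26 gives valve_cmd = 1, within [-4, 7].
Intervening on setpoint: overshoot = -2*setpoint - 147. Reaching -26 requires setpoint = -121/2, not an integer.

set valve_cmd = 1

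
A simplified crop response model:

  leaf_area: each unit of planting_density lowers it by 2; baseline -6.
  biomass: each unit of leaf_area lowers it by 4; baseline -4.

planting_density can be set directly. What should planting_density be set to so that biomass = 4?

Substituting into the biomass equation gives biomass = 8*planting_density + 20.
Solve 8*planting_density + 20 = 4: planting_density = (4 - 20) / 8 = -2.

planting_density = -2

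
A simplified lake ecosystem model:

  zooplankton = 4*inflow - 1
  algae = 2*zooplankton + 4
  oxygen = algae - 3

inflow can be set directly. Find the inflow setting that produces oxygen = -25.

inflow = -3

Substituting into the algae equation gives algae = 8*inflow + 2.
Substituting into the oxygen equation gives oxygen = 8*inflow - 1.
Solve 8*inflow - 1 = -25: inflow = (-25 + 1) / 8 = -3.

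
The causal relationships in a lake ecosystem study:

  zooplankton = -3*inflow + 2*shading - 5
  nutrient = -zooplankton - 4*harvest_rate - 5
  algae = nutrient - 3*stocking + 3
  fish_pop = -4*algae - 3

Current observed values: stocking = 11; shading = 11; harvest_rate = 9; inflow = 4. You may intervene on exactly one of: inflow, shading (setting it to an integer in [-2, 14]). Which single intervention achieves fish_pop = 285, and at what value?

set shading = 9

Intervening on inflow: fish_pop = -12*inflow + 349. Reaching 285 requires inflow = 16/3, not an integer.
Intervening on shading: with other inputs at their observed values, fish_pop = 8*shading + 213. Solving for 285 gives shading = 9, within [-2, 14].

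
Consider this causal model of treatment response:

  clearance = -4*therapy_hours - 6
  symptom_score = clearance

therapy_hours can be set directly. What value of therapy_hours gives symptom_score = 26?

therapy_hours = -8

Substituting into the symptom_score equation gives symptom_score = -4*therapy_hours - 6.
Solve -4*therapy_hours - 6 = 26: therapy_hours = (26 + 6) / -4 = -8.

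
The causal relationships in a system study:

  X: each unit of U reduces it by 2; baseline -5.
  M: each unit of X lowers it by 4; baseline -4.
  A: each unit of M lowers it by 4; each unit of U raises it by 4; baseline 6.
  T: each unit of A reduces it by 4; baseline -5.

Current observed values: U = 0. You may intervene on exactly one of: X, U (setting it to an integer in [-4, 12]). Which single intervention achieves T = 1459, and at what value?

set U = 11

Intervening on X: T = -64*X - 93. Reaching 1459 requires X = -97/4, not an integer.
Intervening on U: with other inputs at their observed values, T = 112*U + 227. Solving for 1459 gives U = 11, within [-4, 12].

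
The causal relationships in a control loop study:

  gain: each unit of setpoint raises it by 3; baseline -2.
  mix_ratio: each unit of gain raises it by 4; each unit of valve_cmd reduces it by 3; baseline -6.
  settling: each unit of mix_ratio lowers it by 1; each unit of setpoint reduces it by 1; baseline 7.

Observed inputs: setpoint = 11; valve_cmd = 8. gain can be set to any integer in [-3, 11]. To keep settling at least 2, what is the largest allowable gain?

gain = 6

Intervening on gain fixes its value directly, overriding its dependence on setpoint.
Substituting into the mix_ratio equation gives mix_ratio = 4*gain - 30.
Substituting into the settling equation gives settling = -4*gain + 26.
Require -4*gain + 26 ≥ 2, so gain ≤ 6.
The largest integer in [-3, 11] satisfying this is 6.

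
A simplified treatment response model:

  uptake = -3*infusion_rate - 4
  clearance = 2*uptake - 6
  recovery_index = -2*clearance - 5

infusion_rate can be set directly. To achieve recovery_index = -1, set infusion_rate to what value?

infusion_rate = -2

Substituting into the clearance equation gives clearance = -6*infusion_rate - 14.
Substituting into the recovery_index equation gives recovery_index = 12*infusion_rate + 23.
Solve 12*infusion_rate + 23 = -1: infusion_rate = (-1 - 23) / 12 = -2.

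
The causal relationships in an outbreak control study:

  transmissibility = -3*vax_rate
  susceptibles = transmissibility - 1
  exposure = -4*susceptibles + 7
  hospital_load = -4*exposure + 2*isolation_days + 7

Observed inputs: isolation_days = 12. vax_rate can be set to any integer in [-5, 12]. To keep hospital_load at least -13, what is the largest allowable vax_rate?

Substituting into the susceptibles equation gives susceptibles = -3*vax_rate - 1.
exposure becomes 12*vax_rate + 11.
This gives hospital_load = -48*vax_rate - 13.
Require -48*vax_rate - 13 ≥ -13, so vax_rate ≤ 0.
The largest integer in [-5, 12] satisfying this is 0.

vax_rate = 0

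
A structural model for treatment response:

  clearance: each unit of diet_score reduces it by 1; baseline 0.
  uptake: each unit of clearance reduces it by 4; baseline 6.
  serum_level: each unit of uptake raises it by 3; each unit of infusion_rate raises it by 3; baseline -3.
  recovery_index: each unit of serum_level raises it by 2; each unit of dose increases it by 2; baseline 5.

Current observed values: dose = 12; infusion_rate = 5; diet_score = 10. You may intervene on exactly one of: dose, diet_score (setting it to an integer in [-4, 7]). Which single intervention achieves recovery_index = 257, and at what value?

set diet_score = 7

Intervening on dose: recovery_index = 2*dose + 305. Reaching 257 requires dose = -24, outside [-4, 7].
Intervening on diet_score: with other inputs at their observed values, recovery_index = 24*diet_score + 89. Solving for 257 gives diet_score = 7, within [-4, 7].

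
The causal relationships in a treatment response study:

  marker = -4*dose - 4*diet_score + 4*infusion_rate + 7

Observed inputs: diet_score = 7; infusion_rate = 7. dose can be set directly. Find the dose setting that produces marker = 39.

Substituting into the marker equation gives marker = -4*dose + 7.
Solve -4*dose + 7 = 39: dose = (39 - 7) / -4 = -8.

dose = -8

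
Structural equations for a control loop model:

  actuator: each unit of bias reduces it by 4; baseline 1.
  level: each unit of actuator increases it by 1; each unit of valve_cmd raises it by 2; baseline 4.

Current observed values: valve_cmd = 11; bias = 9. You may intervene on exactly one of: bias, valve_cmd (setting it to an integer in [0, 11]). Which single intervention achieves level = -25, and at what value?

Intervening on bias: level = -4*bias + 27. Reaching -25 requires bias = 13, outside [0, 11].
Intervening on valve_cmd: with other inputs at their observed values, level = 2*valve_cmd - 31. Solving for -25 gives valve_cmd = 3, within [0, 11].

set valve_cmd = 3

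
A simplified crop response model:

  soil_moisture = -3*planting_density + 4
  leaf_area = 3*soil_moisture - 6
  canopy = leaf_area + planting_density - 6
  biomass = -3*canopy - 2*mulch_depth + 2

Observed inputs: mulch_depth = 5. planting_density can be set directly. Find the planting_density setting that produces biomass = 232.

planting_density = 10

Substituting into the leaf_area equation gives leaf_area = -9*planting_density + 6.
Substituting into the canopy equation gives canopy = -8*planting_density.
biomass becomes 24*planting_density - 8.
Solve 24*planting_density - 8 = 232: planting_density = (232 + 8) / 24 = 10.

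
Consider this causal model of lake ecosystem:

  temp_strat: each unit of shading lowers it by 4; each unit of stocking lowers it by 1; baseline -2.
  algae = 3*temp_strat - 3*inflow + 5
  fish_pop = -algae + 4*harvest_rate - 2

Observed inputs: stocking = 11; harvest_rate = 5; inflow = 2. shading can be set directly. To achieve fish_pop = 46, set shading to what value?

shading = -1

Substituting into the temp_strat equation gives temp_strat = -4*shading - 13.
Substituting into the algae equation gives algae = -12*shading - 40.
Substituting into the fish_pop equation gives fish_pop = 12*shading + 58.
Solve 12*shading + 58 = 46: shading = (46 - 58) / 12 = -1.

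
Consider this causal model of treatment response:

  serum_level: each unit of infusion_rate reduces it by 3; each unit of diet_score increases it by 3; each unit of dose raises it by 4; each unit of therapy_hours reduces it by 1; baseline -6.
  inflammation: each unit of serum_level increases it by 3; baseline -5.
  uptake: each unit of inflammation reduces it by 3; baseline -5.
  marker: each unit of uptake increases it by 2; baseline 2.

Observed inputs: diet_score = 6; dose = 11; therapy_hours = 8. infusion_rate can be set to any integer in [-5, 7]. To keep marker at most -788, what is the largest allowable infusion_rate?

infusion_rate = 1

Substituting into the serum_level equation gives serum_level = -3*infusion_rate + 48.
Substituting into the inflammation equation gives inflammation = -9*infusion_rate + 139.
Substituting into the uptake equation gives uptake = 27*infusion_rate - 422.
Substituting into the marker equation gives marker = 54*infusion_rate - 842.
Require 54*infusion_rate - 842 ≤ -788, so infusion_rate ≤ 1.
The largest integer in [-5, 7] satisfying this is 1.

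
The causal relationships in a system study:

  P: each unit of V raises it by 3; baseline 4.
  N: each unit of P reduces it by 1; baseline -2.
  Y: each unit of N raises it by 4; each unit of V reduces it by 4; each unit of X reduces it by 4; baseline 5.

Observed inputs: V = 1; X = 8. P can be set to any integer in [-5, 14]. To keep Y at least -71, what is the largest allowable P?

Intervening on P fixes its value directly, overriding its dependence on V.
Substituting into the Y equation gives Y = -4*P - 39.
Require -4*P - 39 ≥ -71, so P ≤ 8.
The largest integer in [-5, 14] satisfying this is 8.

P = 8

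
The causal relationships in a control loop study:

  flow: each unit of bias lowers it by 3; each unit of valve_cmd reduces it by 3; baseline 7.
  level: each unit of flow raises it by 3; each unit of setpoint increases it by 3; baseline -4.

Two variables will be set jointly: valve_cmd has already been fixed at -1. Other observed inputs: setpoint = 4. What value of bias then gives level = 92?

With valve_cmd held at -1:
Substituting into the flow equation gives flow = -3*bias + 10.
level becomes -9*bias + 38.
Solve -9*bias + 38 = 92: bias = (92 - 38) / -9 = -6.

bias = -6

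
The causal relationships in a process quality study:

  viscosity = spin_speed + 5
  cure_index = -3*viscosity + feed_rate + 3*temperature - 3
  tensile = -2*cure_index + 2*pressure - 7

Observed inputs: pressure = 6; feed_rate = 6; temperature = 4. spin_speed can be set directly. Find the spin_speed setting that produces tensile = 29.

spin_speed = 4

Substituting into the cure_index equation gives cure_index = -3*spin_speed.
This gives tensile = 6*spin_speed + 5.
Solve 6*spin_speed + 5 = 29: spin_speed = (29 - 5) / 6 = 4.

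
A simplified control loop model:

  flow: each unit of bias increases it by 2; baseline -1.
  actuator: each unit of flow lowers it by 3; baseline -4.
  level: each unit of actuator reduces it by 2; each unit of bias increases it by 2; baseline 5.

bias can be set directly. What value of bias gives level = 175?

Substituting into the actuator equation gives actuator = -6*bias - 1.
Substituting into the level equation gives level = 14*bias + 7.
Solve 14*bias + 7 = 175: bias = (175 - 7) / 14 = 12.

bias = 12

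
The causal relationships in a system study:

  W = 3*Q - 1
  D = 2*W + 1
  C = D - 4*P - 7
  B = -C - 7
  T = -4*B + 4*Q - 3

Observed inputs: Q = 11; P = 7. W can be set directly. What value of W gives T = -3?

W = 8

Intervening on W fixes its value directly, overriding its dependence on Q.
Substituting into the C equation gives C = 2*W - 34.
B becomes -2*W + 27.
This gives T = 8*W - 67.
Solve 8*W - 67 = -3: W = (-3 + 67) / 8 = 8.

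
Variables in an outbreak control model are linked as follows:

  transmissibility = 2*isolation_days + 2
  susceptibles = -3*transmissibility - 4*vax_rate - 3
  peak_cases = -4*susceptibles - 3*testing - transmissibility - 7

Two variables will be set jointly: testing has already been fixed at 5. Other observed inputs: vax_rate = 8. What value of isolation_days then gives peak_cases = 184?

isolation_days = 2

With testing held at 5:
Substituting into the susceptibles equation gives susceptibles = -6*isolation_days - 41.
peak_cases becomes 22*isolation_days + 140.
Solve 22*isolation_days + 140 = 184: isolation_days = (184 - 140) / 22 = 2.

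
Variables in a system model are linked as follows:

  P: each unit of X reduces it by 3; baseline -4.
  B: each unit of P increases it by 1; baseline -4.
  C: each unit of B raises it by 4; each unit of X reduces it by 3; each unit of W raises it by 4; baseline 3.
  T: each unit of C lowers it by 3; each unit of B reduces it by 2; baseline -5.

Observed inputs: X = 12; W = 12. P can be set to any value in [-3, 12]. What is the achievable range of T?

-162 to 48

Intervening on P fixes its value directly, overriding its dependence on X.
Substituting into the C equation gives C = 4*P - 1.
Substituting into the T equation gives T = -14*P + 6.
Linear in P, so extremes are at the endpoints: P = -3 gives T = 48; P = 12 gives T = -162.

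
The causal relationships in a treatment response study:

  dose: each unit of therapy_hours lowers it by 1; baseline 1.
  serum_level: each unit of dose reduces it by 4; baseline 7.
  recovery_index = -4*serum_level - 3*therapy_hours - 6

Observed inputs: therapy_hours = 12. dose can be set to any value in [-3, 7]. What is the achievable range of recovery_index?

Intervening on dose fixes its value directly, overriding its dependence on therapy_hours.
Substituting into the recovery_index equation gives recovery_index = 16*dose - 70.
Linear in dose, so extremes are at the endpoints: dose = -3 gives recovery_index = -118; dose = 7 gives recovery_index = 42.

-118 to 42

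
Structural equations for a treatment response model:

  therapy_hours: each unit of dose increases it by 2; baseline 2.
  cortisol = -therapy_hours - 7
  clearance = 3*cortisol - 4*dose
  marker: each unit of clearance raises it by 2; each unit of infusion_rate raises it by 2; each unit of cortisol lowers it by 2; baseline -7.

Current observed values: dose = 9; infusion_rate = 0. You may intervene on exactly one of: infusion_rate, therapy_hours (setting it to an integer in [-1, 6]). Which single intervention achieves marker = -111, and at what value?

Intervening on infusion_rate: marker = 2*infusion_rate - 187. Reaching -111 requires infusion_rate = 38, outside [-1, 6].
Intervening on therapy_hours: with other inputs at their observed values, marker = -4*therapy_hours - 107. Solving for -111 gives therapy_hours = 1, within [-1, 6].

set therapy_hours = 1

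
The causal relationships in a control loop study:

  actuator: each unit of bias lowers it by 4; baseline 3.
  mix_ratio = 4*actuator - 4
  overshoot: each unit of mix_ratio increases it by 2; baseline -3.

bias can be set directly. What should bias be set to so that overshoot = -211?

Substituting into the mix_ratio equation gives mix_ratio = -16*bias + 8.
So overshoot = -32*bias + 13.
Solve -32*bias + 13 = -211: bias = (-211 - 13) / -32 = 7.

bias = 7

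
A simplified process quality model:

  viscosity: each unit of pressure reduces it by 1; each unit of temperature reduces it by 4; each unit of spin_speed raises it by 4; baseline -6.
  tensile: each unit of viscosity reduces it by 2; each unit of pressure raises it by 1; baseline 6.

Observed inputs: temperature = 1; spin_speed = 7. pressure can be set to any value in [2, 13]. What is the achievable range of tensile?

-24 to 9

Substituting into the viscosity equation gives viscosity = -pressure + 18.
Substituting into the tensile equation gives tensile = 3*pressure - 30.
Linear in pressure, so extremes are at the endpoints: pressure = 2 gives tensile = -24; pressure = 13 gives tensile = 9.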